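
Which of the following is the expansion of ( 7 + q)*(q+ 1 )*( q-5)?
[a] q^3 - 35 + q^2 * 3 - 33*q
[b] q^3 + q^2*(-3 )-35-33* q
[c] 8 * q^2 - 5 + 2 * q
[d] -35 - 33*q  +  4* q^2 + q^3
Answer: a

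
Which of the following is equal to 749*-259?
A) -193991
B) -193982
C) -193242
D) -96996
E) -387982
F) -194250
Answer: A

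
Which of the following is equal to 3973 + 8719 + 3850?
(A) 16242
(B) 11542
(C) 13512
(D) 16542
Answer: D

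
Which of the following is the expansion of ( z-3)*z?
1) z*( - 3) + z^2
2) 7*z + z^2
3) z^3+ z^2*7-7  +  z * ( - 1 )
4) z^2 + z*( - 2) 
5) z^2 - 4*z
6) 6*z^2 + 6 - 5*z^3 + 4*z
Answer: 1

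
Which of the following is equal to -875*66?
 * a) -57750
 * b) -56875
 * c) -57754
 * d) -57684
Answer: a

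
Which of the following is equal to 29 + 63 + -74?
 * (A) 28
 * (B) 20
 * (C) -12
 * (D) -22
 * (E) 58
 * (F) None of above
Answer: F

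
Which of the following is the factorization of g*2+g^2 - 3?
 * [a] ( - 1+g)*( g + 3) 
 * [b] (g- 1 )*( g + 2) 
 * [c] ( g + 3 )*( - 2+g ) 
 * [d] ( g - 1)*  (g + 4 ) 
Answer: a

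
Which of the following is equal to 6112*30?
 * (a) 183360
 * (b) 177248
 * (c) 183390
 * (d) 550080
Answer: a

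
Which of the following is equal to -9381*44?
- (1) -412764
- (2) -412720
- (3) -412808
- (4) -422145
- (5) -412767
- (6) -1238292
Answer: 1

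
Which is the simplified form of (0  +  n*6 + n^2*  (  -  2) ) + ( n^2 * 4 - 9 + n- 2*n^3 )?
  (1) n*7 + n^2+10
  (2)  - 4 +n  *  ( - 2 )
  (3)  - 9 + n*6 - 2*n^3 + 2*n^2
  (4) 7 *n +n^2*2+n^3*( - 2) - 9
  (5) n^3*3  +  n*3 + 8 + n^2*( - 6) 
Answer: 4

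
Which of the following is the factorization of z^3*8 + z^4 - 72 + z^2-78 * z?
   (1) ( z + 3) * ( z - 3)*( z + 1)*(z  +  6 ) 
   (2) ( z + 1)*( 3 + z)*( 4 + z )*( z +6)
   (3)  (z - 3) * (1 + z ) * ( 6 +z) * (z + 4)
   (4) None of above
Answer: 3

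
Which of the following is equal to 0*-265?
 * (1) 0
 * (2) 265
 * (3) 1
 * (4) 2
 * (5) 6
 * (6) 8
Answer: 1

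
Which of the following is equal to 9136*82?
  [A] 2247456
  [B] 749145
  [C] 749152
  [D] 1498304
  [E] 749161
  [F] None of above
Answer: C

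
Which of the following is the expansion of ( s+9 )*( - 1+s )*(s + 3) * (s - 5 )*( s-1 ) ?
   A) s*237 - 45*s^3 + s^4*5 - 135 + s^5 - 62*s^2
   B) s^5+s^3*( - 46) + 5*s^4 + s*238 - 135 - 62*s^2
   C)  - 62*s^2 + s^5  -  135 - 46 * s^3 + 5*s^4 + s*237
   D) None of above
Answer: C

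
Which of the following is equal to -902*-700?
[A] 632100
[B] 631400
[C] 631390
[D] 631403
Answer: B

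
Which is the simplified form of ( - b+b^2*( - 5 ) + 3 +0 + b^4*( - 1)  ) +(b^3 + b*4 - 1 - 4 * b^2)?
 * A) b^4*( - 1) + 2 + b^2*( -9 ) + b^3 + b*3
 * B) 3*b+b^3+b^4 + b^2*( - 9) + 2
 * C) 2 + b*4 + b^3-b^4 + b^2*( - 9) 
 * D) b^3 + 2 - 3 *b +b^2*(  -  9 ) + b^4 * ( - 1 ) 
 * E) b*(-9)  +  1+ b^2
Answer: A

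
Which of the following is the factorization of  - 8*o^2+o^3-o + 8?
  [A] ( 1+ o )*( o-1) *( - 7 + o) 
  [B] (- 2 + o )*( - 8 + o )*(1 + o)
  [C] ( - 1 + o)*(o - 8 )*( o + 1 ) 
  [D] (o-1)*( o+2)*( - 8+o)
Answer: C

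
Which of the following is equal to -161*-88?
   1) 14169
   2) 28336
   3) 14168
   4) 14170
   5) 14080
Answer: 3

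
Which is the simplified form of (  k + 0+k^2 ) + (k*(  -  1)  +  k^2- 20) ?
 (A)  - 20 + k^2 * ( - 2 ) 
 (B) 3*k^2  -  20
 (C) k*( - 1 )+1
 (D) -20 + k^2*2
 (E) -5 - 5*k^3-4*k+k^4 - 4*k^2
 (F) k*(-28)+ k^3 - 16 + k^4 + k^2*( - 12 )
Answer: D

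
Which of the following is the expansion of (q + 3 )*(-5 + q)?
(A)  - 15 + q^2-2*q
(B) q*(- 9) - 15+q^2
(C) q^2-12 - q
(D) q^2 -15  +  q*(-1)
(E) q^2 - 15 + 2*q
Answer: A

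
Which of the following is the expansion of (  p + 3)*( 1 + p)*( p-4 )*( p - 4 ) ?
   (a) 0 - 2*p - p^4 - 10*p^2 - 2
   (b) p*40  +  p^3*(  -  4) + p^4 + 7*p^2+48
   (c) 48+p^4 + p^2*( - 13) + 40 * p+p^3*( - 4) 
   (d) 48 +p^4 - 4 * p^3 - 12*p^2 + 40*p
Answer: c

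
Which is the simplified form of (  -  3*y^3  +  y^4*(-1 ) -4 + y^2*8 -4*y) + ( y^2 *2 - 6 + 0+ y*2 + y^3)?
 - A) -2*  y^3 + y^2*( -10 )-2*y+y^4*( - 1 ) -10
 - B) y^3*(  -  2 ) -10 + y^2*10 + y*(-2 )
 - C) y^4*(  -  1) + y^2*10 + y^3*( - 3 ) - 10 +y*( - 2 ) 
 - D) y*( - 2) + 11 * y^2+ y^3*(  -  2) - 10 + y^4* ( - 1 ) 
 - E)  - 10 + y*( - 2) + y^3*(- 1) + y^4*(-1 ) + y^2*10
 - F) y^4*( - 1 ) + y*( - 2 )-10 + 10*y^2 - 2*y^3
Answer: F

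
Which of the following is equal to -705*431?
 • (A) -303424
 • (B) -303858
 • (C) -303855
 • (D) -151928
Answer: C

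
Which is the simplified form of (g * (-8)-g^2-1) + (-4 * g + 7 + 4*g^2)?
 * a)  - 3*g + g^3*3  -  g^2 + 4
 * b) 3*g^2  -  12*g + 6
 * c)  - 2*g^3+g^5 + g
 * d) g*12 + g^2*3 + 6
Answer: b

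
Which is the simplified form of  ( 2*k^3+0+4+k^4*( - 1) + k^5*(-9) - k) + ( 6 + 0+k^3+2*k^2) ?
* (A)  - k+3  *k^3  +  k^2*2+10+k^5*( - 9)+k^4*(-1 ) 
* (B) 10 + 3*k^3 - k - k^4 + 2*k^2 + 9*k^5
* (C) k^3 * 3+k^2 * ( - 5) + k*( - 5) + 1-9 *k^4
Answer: A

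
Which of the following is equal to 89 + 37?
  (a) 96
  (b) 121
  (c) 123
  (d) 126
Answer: d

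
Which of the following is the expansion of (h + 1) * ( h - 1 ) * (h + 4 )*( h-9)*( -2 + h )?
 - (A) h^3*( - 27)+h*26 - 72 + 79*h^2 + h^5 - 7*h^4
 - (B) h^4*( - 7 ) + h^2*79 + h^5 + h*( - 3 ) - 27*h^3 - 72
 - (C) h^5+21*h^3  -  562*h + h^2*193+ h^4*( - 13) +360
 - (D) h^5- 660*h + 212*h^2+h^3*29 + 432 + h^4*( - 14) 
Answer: A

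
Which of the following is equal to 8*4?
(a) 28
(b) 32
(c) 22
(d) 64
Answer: b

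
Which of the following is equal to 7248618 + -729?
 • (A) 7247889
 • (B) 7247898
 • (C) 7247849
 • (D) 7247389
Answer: A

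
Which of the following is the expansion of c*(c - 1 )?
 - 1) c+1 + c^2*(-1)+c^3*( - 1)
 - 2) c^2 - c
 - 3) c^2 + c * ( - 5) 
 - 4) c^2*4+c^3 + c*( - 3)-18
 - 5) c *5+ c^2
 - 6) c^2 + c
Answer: 2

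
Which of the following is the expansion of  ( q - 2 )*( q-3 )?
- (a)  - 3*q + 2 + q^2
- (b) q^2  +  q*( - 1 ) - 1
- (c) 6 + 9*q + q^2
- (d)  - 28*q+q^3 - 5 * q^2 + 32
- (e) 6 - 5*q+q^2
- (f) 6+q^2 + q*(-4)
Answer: e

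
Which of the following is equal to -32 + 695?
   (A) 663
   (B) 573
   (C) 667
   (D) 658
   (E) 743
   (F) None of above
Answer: A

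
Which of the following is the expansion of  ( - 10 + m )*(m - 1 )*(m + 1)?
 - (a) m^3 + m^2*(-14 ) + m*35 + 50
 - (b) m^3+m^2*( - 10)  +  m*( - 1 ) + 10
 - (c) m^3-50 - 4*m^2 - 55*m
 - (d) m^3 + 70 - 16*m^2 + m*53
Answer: b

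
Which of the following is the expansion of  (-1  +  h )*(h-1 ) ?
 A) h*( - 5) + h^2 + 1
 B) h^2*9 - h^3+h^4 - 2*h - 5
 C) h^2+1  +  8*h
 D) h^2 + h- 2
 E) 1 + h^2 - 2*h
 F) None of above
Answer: E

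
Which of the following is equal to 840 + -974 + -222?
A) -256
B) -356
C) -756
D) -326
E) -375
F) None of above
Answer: B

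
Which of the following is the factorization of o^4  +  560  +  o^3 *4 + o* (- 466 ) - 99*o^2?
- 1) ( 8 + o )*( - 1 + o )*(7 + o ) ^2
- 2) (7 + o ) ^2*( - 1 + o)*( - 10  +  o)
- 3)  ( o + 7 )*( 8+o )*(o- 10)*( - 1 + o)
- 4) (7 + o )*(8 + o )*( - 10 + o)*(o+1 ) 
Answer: 3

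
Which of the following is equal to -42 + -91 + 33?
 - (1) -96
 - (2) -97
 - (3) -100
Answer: 3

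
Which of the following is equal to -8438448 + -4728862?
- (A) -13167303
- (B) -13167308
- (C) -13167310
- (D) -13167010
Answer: C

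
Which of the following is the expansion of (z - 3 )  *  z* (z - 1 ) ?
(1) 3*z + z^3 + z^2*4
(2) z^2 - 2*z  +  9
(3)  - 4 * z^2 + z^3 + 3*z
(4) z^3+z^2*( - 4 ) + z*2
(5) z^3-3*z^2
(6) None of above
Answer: 3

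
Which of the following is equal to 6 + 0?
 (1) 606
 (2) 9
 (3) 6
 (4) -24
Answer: 3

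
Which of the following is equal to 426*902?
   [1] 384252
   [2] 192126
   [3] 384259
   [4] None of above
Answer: 1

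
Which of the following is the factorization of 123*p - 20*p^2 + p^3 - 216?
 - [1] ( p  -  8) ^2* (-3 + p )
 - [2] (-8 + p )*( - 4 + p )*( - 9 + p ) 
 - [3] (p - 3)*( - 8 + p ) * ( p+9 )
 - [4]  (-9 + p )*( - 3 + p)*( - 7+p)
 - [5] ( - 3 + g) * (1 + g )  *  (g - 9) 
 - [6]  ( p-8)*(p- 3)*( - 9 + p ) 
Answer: 6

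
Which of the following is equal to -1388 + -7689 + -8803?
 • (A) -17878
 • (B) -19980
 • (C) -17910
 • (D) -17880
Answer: D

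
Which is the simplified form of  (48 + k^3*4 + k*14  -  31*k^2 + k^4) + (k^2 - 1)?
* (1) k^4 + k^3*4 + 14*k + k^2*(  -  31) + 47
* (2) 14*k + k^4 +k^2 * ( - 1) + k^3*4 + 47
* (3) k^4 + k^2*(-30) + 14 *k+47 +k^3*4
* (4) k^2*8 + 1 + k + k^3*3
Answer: 3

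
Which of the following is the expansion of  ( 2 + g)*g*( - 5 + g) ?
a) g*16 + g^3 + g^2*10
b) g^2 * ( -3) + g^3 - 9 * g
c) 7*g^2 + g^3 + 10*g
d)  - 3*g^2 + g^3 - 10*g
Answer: d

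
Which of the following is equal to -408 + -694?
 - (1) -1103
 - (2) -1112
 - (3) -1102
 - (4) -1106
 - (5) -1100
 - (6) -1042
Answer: 3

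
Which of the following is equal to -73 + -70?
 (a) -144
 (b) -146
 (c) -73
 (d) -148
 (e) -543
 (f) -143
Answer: f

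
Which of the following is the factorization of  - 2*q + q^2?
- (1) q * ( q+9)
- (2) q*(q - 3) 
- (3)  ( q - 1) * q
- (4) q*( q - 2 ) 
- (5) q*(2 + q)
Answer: 4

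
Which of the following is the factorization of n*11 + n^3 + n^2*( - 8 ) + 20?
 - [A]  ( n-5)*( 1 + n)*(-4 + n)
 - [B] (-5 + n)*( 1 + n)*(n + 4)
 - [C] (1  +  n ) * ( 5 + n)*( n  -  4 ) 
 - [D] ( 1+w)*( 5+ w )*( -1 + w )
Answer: A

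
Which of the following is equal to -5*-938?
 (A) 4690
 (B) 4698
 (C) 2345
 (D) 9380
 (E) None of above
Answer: A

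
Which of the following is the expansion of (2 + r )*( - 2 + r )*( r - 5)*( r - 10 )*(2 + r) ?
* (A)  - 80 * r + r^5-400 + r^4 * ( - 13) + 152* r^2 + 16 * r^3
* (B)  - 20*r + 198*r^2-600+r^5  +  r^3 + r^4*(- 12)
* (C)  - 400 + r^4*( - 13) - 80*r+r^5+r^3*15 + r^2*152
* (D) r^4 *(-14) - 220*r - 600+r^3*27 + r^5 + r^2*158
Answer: A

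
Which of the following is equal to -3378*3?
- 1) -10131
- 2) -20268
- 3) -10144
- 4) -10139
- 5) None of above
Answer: 5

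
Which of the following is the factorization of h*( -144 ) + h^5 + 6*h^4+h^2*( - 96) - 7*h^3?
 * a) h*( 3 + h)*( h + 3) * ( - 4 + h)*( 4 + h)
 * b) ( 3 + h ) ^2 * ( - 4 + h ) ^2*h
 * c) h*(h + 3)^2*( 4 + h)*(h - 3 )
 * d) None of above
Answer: a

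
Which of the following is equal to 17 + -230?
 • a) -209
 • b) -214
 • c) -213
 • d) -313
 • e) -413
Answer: c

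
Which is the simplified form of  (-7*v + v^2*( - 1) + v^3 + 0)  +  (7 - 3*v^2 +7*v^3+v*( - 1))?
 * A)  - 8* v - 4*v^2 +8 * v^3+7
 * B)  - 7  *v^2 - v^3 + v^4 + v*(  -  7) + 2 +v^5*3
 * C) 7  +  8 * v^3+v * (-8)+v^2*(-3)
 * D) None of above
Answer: A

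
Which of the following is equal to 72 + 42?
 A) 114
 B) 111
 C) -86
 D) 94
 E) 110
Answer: A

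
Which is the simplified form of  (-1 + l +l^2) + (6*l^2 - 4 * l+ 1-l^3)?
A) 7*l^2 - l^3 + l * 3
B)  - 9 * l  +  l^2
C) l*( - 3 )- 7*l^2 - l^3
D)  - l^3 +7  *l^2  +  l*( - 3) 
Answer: D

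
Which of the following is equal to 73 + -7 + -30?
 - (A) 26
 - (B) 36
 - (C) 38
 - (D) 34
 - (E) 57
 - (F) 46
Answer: B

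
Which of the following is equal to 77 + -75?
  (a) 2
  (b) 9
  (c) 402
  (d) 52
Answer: a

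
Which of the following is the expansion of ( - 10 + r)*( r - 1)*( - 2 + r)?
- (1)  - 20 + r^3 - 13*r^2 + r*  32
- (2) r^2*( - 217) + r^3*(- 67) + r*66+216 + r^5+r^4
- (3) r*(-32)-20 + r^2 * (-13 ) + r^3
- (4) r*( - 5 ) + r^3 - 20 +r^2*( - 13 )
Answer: 1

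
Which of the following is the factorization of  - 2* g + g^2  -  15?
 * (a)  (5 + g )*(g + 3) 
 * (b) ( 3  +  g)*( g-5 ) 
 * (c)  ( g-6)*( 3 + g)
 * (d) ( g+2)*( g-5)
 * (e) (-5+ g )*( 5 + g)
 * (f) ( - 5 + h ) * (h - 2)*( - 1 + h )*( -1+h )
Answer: b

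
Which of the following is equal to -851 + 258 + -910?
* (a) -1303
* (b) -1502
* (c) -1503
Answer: c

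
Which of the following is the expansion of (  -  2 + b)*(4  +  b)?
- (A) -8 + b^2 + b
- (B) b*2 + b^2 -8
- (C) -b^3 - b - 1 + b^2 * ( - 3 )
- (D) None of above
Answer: B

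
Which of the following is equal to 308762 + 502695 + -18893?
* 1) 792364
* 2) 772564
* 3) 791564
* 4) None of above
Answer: 4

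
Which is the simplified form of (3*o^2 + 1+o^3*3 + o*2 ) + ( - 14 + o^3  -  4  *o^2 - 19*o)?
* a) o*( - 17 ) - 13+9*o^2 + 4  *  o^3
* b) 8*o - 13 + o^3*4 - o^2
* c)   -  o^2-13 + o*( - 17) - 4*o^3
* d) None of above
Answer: d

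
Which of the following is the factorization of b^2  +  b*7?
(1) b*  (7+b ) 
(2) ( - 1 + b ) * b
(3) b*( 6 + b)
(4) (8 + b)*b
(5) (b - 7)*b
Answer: 1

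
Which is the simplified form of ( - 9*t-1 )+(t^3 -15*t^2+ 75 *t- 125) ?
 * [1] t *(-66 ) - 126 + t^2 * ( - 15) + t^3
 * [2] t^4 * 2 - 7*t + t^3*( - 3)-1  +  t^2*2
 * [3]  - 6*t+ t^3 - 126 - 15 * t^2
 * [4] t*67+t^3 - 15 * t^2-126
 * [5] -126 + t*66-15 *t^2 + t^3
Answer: 5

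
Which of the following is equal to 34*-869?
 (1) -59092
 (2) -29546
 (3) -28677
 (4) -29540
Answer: 2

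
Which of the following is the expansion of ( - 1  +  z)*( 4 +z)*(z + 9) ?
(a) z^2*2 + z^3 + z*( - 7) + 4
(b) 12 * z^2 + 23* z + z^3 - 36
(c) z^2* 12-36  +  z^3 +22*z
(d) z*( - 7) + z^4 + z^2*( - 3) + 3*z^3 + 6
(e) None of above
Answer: b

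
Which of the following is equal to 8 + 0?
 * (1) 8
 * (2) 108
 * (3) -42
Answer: 1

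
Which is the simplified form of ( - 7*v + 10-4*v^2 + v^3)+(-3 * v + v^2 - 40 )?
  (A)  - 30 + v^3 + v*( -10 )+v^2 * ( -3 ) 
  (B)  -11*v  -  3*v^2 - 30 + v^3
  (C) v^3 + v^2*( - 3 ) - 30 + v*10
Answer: A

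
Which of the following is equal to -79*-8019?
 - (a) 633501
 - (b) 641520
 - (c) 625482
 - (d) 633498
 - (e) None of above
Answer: a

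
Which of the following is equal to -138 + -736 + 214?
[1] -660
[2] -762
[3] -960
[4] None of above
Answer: 1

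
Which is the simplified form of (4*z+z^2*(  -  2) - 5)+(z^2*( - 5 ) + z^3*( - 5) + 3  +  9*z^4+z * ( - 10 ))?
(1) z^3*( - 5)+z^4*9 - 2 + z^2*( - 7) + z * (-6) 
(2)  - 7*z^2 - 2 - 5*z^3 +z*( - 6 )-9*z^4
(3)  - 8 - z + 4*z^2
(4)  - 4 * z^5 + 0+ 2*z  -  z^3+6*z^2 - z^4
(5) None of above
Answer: 1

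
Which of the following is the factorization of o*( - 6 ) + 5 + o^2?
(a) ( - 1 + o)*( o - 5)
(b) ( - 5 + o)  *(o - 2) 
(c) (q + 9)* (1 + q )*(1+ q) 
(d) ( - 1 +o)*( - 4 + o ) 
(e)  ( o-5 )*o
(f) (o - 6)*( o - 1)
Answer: a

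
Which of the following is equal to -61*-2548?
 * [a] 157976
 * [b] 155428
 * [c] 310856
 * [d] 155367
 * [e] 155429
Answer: b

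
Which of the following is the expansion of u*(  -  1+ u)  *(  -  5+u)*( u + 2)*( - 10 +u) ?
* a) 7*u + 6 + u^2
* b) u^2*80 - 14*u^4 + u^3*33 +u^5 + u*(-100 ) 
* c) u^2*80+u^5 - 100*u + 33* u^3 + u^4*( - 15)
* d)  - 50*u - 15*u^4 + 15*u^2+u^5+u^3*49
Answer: b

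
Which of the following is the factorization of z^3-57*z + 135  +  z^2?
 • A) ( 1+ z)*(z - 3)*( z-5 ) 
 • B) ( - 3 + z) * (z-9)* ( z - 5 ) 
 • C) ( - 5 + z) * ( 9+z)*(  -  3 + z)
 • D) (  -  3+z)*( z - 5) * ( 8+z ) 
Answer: C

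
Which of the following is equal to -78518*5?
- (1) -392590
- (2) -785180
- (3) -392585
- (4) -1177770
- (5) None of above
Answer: 1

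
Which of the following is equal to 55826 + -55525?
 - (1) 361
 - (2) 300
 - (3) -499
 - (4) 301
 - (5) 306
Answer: 4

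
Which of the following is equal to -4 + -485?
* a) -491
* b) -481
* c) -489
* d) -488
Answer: c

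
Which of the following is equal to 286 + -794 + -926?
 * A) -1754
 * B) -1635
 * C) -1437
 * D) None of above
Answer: D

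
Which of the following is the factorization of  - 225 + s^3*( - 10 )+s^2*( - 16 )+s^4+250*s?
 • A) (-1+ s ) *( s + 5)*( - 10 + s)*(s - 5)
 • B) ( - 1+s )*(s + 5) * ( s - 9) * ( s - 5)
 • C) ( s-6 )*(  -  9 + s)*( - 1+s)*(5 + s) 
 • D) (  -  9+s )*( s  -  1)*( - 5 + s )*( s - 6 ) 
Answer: B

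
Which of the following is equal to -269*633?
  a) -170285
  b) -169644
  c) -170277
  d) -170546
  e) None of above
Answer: c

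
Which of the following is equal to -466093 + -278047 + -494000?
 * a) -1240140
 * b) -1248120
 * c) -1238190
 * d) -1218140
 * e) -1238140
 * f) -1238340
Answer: e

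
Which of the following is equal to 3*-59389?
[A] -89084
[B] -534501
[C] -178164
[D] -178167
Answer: D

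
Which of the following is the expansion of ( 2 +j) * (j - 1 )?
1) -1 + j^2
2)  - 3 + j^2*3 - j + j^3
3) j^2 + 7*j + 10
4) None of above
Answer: 4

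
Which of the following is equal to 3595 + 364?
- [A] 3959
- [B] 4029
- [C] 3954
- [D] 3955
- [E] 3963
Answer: A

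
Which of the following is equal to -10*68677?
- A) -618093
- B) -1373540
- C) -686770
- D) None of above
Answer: C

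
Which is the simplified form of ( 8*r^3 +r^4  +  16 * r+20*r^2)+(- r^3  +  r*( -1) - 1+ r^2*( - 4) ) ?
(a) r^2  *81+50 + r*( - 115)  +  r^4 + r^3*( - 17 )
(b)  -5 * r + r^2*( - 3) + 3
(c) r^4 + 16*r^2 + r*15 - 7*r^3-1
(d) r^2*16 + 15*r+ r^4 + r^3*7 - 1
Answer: d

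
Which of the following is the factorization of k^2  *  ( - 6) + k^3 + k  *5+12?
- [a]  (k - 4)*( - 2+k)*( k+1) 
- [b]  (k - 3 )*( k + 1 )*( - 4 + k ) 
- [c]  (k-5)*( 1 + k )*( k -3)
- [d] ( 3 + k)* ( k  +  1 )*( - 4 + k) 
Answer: b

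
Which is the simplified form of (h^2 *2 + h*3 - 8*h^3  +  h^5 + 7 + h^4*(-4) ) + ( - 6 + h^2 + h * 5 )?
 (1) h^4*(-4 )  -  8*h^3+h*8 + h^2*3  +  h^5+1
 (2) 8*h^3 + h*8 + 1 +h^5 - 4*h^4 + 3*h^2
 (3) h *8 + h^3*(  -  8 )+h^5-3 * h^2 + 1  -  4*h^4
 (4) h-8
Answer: 1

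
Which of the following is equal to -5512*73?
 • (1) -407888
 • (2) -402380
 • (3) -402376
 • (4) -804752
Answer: 3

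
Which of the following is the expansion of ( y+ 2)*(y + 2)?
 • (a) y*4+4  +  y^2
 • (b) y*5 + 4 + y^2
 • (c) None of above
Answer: a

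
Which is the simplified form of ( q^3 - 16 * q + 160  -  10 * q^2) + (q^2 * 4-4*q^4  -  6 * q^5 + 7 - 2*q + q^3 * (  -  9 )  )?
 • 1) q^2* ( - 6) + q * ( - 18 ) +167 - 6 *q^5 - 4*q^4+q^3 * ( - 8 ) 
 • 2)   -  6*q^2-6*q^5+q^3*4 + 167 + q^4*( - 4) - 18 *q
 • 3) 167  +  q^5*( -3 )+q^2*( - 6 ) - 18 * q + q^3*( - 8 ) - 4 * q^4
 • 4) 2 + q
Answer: 1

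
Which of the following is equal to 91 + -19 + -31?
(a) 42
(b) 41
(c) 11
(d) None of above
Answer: b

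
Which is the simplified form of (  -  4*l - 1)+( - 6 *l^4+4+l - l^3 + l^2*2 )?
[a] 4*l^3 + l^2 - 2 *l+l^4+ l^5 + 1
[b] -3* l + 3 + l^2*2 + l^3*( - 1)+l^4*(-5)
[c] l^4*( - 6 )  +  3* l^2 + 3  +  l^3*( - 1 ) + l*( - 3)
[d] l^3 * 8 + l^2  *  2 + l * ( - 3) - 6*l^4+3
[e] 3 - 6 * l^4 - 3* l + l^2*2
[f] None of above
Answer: f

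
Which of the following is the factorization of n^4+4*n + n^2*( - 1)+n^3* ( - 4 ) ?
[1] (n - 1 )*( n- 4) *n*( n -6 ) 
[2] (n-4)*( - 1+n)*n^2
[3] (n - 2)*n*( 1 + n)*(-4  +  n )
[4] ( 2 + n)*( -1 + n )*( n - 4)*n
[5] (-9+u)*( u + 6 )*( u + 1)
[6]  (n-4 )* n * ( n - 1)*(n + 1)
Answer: 6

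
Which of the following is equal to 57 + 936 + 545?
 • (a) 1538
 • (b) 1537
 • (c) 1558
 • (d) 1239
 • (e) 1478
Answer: a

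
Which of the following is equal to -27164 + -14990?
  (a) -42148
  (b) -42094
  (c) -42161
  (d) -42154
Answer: d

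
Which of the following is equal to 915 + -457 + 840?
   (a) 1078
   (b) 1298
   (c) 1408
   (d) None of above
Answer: b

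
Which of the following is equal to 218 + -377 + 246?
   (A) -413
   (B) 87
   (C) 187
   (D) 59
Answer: B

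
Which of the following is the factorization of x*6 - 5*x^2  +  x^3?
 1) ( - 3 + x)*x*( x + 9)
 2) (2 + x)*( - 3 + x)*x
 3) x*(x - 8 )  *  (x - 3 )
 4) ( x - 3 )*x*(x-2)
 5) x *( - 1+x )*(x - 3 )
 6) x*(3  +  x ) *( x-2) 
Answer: 4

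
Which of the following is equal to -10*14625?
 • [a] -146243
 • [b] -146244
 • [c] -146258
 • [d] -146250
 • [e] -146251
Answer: d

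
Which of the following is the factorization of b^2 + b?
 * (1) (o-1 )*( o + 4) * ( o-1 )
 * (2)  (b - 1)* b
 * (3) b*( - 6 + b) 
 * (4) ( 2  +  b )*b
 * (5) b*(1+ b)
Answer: 5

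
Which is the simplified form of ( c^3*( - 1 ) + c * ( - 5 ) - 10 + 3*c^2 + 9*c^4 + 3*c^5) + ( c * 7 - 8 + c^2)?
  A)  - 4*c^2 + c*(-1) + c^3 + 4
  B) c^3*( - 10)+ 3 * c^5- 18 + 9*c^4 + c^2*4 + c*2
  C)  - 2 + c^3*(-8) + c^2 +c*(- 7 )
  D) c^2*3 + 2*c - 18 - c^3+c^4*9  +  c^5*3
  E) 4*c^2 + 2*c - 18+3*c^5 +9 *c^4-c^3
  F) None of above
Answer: E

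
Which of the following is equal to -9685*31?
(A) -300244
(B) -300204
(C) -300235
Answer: C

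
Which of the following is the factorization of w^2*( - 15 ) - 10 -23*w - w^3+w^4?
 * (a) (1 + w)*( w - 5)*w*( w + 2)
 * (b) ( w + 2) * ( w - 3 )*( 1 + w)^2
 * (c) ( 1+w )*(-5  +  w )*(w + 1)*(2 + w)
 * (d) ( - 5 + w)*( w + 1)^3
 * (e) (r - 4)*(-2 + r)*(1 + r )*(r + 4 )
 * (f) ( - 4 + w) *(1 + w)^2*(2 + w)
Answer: c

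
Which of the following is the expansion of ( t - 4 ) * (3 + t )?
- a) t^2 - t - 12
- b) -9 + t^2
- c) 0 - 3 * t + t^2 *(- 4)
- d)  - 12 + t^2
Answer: a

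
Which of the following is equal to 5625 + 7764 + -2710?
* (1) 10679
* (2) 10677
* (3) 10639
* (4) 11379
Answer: 1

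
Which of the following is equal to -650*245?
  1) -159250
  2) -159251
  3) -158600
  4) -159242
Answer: 1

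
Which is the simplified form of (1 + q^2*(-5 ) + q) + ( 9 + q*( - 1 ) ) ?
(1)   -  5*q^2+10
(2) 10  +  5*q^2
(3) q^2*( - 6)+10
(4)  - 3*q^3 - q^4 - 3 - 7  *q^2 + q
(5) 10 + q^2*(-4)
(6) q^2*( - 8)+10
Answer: 1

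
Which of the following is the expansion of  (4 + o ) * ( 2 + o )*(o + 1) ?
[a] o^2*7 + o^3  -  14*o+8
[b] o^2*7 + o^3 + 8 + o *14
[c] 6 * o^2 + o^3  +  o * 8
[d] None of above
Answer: b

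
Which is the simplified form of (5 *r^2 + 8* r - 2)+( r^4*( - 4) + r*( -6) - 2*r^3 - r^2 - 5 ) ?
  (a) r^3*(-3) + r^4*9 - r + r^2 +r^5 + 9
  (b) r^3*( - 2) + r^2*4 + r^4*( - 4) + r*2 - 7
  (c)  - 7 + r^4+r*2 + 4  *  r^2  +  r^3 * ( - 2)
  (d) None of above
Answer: b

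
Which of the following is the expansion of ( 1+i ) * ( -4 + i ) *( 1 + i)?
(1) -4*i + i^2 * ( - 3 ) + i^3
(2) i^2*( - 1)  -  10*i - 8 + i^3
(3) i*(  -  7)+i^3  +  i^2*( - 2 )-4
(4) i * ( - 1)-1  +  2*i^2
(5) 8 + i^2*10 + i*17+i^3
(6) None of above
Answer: 3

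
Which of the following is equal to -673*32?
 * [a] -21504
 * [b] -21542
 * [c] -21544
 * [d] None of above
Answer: d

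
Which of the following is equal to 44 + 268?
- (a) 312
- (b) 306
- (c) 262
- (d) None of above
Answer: a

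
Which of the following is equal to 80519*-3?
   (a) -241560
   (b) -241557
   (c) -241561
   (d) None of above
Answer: b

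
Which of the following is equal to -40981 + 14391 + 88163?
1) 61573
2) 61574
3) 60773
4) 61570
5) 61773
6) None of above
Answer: 1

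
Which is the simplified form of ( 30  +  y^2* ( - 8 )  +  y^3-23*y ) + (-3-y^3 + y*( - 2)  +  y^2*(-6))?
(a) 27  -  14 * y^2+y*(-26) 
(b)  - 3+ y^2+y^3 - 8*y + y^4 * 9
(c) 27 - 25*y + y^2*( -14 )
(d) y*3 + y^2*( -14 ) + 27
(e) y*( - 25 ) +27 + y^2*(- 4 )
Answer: c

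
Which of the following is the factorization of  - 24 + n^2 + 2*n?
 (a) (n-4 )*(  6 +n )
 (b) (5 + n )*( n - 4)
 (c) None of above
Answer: a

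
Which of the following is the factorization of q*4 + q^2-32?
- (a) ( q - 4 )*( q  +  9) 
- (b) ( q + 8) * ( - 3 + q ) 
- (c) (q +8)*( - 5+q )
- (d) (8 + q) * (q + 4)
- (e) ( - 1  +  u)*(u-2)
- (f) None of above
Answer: f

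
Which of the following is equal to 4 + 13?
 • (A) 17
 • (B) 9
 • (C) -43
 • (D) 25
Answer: A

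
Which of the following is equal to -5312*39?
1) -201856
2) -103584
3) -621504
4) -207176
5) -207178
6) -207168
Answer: 6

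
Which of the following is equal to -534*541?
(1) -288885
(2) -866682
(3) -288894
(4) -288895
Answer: 3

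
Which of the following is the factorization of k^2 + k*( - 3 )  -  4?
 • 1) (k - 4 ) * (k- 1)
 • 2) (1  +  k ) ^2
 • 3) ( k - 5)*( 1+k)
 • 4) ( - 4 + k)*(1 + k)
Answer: 4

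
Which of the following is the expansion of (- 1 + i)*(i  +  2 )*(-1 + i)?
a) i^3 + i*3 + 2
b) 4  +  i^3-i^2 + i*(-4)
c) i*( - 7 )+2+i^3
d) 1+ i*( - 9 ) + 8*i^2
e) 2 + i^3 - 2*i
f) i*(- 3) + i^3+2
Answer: f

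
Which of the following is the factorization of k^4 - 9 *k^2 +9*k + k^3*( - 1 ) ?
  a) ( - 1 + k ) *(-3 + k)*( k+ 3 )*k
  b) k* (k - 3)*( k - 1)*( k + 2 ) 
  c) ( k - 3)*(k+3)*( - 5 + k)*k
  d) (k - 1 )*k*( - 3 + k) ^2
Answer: a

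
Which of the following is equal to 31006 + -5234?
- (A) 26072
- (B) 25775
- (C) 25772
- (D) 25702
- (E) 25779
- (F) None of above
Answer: C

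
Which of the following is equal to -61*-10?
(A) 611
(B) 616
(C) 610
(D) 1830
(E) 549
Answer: C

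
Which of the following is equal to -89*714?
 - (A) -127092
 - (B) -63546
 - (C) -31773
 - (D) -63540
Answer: B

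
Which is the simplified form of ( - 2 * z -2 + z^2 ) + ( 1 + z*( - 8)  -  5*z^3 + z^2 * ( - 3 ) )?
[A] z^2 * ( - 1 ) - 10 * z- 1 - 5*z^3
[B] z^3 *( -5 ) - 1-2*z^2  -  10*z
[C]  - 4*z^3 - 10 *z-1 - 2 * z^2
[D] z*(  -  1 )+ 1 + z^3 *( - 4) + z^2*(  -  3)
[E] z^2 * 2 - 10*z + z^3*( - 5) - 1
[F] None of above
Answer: B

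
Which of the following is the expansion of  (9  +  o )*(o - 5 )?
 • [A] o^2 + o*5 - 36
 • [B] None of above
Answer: B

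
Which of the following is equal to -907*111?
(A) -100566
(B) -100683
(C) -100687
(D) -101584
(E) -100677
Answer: E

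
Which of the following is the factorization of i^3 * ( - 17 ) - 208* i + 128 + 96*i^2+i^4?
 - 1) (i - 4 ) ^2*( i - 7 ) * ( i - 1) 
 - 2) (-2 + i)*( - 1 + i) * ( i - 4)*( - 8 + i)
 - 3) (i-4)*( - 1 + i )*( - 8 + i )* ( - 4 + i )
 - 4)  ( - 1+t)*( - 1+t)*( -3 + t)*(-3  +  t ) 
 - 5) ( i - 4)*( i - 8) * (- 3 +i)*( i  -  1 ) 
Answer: 3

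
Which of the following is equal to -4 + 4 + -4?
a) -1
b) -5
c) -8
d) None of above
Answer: d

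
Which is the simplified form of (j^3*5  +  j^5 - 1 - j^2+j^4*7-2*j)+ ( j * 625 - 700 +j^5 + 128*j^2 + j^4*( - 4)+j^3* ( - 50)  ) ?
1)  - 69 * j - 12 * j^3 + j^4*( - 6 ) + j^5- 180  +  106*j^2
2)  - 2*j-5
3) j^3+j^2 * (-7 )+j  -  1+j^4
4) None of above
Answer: 4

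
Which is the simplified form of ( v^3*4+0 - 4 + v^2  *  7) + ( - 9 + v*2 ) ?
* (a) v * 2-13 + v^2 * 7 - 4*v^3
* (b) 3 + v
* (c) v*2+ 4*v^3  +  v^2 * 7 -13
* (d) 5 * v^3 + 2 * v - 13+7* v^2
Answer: c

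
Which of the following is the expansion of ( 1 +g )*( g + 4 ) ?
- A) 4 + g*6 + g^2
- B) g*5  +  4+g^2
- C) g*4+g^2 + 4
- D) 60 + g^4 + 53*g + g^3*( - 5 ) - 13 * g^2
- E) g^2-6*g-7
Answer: B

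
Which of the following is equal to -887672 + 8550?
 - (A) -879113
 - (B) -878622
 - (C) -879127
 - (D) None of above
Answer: D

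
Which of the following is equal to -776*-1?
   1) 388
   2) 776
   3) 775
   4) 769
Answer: 2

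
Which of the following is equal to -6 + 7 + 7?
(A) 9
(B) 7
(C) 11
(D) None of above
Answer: D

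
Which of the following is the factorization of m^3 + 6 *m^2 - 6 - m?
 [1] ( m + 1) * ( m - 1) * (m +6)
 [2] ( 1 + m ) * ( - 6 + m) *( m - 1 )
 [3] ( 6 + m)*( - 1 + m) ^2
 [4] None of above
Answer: 1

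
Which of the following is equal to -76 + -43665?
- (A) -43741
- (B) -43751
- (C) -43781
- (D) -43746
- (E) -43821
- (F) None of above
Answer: A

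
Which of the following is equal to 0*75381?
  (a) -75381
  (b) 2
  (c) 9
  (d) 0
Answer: d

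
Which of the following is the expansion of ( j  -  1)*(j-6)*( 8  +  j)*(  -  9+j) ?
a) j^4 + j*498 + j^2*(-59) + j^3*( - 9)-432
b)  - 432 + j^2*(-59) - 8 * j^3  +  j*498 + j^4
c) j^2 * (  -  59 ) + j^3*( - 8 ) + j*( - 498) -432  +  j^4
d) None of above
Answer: b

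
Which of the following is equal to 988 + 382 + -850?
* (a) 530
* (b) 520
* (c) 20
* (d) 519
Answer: b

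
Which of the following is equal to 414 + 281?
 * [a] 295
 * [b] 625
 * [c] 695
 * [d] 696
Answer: c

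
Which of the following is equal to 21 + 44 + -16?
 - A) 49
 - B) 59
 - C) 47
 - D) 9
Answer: A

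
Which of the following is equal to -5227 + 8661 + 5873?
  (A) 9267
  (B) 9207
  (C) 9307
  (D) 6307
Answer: C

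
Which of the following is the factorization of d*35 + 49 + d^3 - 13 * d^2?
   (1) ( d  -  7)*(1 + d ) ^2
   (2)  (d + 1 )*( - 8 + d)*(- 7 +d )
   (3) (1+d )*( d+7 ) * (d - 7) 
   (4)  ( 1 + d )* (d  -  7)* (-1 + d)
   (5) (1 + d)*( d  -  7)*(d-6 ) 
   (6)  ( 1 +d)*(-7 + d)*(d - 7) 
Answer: 6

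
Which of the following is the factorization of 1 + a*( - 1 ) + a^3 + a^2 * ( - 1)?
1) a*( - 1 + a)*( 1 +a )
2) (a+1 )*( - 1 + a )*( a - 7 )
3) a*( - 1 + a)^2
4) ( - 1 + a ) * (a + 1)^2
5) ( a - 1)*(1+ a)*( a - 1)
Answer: 5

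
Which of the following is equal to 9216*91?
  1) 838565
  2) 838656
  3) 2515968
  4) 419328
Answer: 2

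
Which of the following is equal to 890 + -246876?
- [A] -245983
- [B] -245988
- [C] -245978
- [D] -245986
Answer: D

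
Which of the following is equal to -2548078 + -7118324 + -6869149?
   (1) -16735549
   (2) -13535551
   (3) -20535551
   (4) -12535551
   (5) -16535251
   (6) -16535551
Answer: 6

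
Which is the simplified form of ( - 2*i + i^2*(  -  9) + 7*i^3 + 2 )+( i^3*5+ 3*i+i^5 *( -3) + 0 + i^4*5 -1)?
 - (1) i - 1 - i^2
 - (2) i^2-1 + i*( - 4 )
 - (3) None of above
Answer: 3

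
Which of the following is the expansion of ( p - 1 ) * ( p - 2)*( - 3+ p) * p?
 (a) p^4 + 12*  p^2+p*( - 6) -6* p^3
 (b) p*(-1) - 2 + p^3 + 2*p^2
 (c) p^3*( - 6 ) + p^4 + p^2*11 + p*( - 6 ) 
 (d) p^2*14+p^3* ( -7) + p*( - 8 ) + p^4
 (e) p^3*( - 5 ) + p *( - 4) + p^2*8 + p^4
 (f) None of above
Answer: c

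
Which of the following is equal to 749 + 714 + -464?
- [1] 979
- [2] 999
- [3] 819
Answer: 2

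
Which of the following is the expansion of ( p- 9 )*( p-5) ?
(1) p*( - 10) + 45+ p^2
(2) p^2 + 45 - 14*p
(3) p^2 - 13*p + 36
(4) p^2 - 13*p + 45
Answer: 2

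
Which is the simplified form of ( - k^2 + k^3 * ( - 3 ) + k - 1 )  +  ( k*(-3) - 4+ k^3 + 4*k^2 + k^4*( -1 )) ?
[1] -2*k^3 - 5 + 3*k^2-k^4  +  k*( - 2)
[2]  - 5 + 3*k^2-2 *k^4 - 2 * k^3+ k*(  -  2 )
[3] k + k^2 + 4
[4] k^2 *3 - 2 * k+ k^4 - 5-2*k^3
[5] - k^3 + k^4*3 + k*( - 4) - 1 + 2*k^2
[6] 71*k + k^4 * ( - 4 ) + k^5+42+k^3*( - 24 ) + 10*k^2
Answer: 1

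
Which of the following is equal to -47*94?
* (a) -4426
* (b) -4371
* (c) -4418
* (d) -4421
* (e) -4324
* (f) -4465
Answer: c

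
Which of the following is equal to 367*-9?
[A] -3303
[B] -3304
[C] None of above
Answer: A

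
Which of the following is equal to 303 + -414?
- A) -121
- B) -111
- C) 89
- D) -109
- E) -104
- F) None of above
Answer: B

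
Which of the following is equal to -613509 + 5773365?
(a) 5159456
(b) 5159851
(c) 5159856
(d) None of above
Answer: c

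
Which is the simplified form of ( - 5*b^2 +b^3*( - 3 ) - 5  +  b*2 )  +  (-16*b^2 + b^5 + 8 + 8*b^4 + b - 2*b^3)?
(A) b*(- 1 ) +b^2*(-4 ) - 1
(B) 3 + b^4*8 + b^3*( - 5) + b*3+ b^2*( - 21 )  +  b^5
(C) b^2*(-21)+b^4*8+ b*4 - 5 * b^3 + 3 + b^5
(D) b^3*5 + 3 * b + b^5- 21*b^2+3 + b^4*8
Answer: B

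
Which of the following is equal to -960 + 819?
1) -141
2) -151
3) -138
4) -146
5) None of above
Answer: 1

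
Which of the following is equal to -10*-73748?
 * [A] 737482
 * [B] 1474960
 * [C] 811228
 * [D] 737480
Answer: D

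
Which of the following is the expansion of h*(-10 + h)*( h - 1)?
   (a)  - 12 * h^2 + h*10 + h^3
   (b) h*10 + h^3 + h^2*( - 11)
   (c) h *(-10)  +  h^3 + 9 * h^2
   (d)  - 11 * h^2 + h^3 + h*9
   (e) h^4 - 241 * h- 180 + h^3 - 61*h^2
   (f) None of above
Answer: b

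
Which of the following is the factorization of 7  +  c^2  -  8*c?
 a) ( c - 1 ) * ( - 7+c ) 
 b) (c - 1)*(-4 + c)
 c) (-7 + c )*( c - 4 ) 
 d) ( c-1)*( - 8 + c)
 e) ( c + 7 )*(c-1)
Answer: a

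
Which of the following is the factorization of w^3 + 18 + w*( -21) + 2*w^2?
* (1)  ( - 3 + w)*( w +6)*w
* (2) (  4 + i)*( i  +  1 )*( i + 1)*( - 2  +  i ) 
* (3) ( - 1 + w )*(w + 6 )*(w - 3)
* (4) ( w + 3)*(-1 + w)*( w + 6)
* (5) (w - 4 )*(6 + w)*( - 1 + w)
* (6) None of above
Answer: 3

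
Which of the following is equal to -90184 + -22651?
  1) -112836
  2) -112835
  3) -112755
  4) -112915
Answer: 2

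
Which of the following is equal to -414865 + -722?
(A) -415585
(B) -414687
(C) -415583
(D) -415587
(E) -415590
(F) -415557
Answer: D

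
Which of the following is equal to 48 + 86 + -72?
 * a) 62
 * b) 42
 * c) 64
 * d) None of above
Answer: a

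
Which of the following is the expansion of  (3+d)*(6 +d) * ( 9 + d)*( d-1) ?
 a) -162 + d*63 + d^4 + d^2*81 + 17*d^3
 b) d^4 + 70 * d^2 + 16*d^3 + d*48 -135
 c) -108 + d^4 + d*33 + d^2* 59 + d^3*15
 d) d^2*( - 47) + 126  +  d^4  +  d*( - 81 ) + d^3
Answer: a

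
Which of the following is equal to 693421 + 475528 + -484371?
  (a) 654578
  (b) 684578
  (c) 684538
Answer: b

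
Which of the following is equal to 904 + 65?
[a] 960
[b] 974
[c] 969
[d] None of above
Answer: c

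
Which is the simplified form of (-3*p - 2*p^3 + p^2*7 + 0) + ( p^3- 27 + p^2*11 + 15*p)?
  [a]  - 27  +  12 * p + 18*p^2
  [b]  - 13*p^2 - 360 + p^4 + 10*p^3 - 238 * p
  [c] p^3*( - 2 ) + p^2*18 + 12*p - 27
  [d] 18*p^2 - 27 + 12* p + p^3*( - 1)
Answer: d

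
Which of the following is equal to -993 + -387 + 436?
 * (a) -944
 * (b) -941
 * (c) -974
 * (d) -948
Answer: a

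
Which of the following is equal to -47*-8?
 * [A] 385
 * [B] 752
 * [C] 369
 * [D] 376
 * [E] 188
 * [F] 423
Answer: D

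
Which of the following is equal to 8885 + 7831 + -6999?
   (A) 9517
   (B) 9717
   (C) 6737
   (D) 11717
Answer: B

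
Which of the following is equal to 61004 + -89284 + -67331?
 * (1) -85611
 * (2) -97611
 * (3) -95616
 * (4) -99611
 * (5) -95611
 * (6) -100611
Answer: 5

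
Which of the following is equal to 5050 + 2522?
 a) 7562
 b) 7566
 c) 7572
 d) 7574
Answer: c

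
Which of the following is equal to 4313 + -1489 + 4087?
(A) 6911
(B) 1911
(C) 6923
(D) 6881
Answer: A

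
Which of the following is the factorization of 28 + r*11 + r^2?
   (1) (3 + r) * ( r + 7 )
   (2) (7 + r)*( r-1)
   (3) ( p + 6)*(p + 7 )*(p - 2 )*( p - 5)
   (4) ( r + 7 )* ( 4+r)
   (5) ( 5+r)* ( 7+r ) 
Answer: 4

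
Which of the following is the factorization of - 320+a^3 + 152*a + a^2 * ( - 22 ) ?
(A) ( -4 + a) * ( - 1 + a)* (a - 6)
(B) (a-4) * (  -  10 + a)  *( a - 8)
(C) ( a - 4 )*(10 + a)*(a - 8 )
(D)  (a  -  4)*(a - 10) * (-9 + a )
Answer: B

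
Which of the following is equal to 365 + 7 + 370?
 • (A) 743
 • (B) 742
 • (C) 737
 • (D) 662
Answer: B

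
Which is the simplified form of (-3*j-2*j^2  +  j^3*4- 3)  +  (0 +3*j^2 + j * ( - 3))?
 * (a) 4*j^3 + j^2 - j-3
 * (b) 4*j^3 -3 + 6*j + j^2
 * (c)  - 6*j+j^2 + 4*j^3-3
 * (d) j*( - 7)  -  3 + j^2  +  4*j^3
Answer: c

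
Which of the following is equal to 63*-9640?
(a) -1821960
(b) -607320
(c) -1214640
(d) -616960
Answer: b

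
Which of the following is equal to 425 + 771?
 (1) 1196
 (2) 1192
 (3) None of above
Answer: 1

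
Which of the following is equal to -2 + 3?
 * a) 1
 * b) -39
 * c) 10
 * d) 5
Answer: a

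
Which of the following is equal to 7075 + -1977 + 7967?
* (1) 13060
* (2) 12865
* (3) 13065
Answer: 3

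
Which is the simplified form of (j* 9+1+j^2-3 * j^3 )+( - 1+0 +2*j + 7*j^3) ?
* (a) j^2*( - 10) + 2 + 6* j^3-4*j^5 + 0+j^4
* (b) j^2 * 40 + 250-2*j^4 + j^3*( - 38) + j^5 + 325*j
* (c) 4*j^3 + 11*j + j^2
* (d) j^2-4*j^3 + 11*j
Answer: c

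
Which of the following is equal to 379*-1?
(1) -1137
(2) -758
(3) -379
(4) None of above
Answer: 3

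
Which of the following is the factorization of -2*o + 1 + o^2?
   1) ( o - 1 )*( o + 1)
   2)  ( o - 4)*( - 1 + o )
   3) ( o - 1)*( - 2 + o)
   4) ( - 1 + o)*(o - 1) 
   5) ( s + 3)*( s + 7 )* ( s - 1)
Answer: 4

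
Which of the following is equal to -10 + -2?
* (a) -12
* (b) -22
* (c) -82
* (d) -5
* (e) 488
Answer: a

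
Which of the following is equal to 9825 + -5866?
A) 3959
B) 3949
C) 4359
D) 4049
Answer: A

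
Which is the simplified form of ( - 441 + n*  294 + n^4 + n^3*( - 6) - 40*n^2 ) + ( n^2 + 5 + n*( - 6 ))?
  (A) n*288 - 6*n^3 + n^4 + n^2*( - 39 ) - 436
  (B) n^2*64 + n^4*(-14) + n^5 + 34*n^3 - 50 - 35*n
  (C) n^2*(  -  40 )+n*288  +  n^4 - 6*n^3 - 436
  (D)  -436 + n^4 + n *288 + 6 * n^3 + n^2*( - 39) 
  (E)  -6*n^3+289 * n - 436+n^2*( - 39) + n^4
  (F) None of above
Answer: A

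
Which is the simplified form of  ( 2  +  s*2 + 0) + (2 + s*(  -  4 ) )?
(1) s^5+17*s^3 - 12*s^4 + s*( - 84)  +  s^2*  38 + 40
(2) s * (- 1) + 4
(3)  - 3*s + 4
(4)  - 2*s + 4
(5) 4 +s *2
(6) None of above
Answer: 4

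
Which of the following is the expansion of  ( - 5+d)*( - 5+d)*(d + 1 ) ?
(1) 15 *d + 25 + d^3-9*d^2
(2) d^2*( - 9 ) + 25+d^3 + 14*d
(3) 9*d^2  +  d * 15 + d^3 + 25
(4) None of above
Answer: 1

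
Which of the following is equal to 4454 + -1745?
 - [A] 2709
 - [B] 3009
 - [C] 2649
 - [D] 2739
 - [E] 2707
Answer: A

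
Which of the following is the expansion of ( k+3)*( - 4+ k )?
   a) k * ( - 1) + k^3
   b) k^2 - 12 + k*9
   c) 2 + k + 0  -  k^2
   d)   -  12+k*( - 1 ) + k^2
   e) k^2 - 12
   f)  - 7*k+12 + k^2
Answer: d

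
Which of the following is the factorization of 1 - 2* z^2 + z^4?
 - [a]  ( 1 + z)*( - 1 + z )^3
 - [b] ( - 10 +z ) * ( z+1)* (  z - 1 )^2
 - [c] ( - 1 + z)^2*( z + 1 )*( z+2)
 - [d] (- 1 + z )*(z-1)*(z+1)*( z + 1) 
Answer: d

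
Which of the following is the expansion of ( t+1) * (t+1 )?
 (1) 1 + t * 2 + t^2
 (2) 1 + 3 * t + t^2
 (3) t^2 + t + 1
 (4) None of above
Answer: 1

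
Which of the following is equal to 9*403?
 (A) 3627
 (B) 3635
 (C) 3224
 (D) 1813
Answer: A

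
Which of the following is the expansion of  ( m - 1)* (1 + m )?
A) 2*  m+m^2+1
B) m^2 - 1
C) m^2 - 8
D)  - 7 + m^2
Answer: B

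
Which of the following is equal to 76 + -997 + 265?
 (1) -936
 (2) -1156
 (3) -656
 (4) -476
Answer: 3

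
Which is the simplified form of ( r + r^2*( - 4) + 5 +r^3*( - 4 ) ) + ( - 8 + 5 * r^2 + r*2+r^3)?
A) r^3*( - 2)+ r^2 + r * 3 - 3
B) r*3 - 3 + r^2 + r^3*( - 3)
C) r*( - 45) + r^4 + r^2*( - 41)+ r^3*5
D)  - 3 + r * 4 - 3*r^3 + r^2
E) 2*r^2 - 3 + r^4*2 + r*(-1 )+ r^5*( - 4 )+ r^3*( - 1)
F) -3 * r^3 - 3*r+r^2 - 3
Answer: B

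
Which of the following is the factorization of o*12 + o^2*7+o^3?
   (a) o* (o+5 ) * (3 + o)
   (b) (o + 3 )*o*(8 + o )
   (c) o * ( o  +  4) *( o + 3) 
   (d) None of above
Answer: c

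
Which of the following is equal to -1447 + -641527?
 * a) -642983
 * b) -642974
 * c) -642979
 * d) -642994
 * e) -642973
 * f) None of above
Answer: b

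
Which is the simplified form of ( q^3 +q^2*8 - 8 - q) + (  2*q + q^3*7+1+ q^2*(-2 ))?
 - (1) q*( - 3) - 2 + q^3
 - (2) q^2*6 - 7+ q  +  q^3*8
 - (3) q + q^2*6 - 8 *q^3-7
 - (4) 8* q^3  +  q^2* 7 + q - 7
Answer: 2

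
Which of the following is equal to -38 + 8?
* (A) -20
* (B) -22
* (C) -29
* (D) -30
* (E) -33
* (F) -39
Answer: D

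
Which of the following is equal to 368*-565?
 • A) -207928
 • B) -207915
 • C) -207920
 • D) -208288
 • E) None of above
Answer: C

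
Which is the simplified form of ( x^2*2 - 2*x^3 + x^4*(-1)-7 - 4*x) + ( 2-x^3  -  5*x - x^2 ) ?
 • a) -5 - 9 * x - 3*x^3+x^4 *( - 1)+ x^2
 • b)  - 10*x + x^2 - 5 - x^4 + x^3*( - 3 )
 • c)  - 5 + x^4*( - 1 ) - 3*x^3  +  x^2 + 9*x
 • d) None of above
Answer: a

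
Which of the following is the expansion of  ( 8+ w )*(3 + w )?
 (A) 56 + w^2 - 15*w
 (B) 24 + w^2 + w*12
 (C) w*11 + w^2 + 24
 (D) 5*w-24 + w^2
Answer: C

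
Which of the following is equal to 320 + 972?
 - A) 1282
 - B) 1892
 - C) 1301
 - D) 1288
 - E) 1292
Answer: E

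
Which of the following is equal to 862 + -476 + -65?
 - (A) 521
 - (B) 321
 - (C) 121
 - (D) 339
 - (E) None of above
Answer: B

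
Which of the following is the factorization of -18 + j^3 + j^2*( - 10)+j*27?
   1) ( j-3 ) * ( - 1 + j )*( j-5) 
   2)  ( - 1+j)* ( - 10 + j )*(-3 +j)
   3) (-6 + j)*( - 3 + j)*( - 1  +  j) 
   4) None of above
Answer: 3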